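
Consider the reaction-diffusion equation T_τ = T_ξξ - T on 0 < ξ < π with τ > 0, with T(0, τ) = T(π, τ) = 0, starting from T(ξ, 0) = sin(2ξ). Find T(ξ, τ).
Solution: Substitute T = exp(-τ)u, i.e. u = exp(τ)T.
By the product rule, T_τ = exp(-τ)(u_τ - u), T_ξξ = exp(-τ)u_ξξ.
Substituting into the PDE and dividing by exp(-τ): u_τ - u = u_ξξ - u.
The lower-order terms cancel, leaving the standard heat equation u_τ = u_ξξ.
Initial data for u: u(ξ,0) = T(ξ,0) = sin(2ξ). The boundary conditions carry over: u(0,τ) = u(π,τ) = 0.
Solve for u:
  Using separation of variables u = X(ξ)G(τ):
  Eigenfunctions: sin(nξ), n = 1, 2, 3, ...
  General solution: u(ξ, τ) = Σ c_n sin(nξ) exp(-n² τ)
  Matching u(ξ,0) = sin(2ξ) term by term: c_2=1.
Hence u(ξ,τ) = exp(-4τ)sin(2ξ).
Transform back: T(ξ,τ) = exp(-τ)u(ξ,τ).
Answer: T(ξ, τ) = exp(-5τ)sin(2ξ)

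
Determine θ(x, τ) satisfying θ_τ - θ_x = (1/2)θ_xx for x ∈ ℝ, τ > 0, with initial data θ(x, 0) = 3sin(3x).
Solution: Moving frame: η = x + τ, σ = τ, θ = u(η,σ), so θ_τ = u_σ + u_η and θ_xx = u_ηη.
Hence θ_τ - θ_x = u_σ and the PDE becomes the heat equation u_σ = (1/2)u_ηη on η ∈ ℝ.
Initial data: u(η,0) = θ(η,0) = 3sin(3η). Each mode sin(nη) decays as exp(-n²σ/2) on ℝ, so u(η,σ) = Σ c_n exp(-n²σ/2) sin(nη) with c_3=3: u(η,σ) = 3exp(-9σ/2)sin(3η).
Substituting back: θ(x,τ) = u(x + τ, τ).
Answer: θ(x, τ) = 3exp(-9τ/2)sin(3x + 3τ)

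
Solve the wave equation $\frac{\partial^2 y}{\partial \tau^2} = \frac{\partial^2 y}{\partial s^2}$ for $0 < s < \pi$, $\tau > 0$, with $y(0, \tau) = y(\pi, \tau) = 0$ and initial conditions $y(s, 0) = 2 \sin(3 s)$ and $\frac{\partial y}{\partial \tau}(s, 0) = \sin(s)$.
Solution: Using separation of variables $y = X(s)T(\tau)$:
Eigenfunctions: $\sin(ns)$, $n = 1, 2, 3, \ldots$
General solution: $y(s, \tau) = \sum [A_n \cos(n \tau) + B_n \sin(n \tau)] \sin(ns)$
From $y(s,0) = 2 \sin(3 s)$: $A_3=2$. From $y_{\tau}(s,0) = \sin(s)$, using $y_{\tau}(s,0) = \sum \omega_n B_n \sin(ns)$ with $\omega_n = n$: $B_1 = 1/1 = 1$.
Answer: $y(s, \tau) = \sin(\tau) \sin(s) + 2 \sin(3 s) \cos(3 \tau)$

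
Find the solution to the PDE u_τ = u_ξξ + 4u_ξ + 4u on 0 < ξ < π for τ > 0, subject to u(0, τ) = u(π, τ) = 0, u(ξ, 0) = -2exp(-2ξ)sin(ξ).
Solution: Substitute u = exp(-2ξ)w.
Then u_ξ = exp(-2ξ)(w_ξ - 2w), u_ξξ = exp(-2ξ)(w_ξξ - 4w_ξ + 4w), u_τ = exp(-2ξ)w_τ; substituting and dividing by exp(-2ξ), the lower-order terms cancel: w_τ = w_ξξ (standard heat equation).
Data for w: w(ξ,0) = exp(2ξ)u(ξ,0) = -2sin(ξ). The boundary conditions carry over: w(0,τ) = w(π,τ) = 0.
Separating variables: w = Σ c_n exp(-n²τ) sin(nξ). From w(ξ,0) = -2sin(ξ): c_1=-2.
So w(ξ,τ) = -2exp(-τ)sin(ξ), and u(ξ,τ) = exp(-2ξ)w(ξ,τ).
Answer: u(ξ, τ) = -2exp(-2ξ)exp(-τ)sin(ξ)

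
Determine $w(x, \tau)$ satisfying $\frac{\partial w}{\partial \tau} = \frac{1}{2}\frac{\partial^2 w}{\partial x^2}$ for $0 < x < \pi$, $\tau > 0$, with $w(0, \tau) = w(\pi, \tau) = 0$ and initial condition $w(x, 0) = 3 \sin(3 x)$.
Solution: Using separation of variables $w = X(x)T(\tau)$:
Eigenfunctions: $\sin(nx)$, $n = 1, 2, 3, \ldots$
General solution: $w(x, \tau) = \sum c_n \sin(nx) e^{-n^2 \tau/2}$
Matching $w(x,0) = 3 \sin(3 x)$ term by term: $c_3=3$.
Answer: $w(x, \tau) = 3 e^{-9 \tau/2} \sin(3 x)$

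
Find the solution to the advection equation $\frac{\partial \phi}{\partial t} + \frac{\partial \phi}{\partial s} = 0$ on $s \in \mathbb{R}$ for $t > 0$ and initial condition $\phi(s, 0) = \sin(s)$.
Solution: By characteristics ($ds/dt = 1$), $\phi(s,t) = f(s - t)$ with $f = \phi( \cdot , 0)$.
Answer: $\phi(s, t) = \sin(s - t)$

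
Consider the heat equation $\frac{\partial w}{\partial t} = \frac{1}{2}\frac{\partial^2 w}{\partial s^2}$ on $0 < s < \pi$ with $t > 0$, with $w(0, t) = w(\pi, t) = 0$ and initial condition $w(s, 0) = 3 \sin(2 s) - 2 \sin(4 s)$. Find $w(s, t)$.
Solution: Separating variables: $w = \sum c_n e^{-n^2t/2} \sin(ns)$. From $w(s,0) = 3 \sin(2 s) - 2 \sin(4 s)$: $c_2=3, c_4=-2$.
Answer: $w(s, t) = 3 e^{-2 t} \sin(2 s) - 2 e^{-8 t} \sin(4 s)$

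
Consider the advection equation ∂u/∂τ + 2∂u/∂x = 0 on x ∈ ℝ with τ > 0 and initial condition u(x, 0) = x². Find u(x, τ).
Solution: By method of characteristics (waves move right with speed 2):
Along characteristics x - 2τ = const, u is constant, so u(x,τ) = f(x - 2τ) with f = u(·, 0).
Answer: u(x, τ) = x² - 4xτ + 4τ²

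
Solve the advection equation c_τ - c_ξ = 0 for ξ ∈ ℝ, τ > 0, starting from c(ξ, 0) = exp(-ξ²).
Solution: By characteristics (dξ/dτ = -1), c(ξ,τ) = f(ξ + τ) with f = c(·, 0).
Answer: c(ξ, τ) = exp(-(ξ + τ)²)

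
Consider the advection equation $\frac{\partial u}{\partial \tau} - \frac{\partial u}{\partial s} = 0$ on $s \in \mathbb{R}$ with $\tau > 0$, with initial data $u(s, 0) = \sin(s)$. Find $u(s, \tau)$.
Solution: By method of characteristics (waves move left with speed 1):
Along characteristics $s + \tau =$ const, $u$ is constant, so $u(s,\tau) = f(s + \tau)$ with $f = u( \cdot , 0)$.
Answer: $u(s, \tau) = \sin(\tau + s)$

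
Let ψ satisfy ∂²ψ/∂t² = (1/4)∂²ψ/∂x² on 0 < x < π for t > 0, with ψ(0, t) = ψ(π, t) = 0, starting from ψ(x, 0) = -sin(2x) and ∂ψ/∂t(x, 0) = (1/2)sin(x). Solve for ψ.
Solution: Separating variables: ψ = Σ [A_n cos(ω_n t) + B_n sin(ω_n t)] sin(nx), ω_n = n/2. From ICs (B_n = velocity coefficient / ω_n): A_2=-1, B_1=1.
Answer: ψ(x, t) = sin(t/2)sin(x) - sin(2x)cos(t)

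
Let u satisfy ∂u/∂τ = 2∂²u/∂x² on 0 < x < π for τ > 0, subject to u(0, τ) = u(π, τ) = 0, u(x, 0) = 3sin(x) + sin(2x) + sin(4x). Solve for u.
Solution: Using separation of variables u = X(x)T(τ):
Eigenfunctions: sin(nx), n = 1, 2, 3, ...
General solution: u(x, τ) = Σ c_n sin(nx) exp(-2n² τ)
Matching u(x,0) = 3sin(x) + sin(2x) + sin(4x) term by term: c_1=3, c_2=1, c_4=1.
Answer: u(x, τ) = 3exp(-2τ)sin(x) + exp(-8τ)sin(2x) + exp(-32τ)sin(4x)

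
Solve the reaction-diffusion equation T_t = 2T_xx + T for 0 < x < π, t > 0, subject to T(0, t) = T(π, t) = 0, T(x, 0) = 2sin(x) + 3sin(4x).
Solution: Substitute T = exp(t)u.
Then T_t = exp(t)(u_t + u), T_xx = exp(t)u_xx; substituting and dividing by exp(t), the lower-order terms cancel: u_t = 2u_xx (standard heat equation).
Data for u: u(x,0) = T(x,0) = 2sin(x) + 3sin(4x). The boundary conditions carry over: u(0,t) = u(π,t) = 0.
Separating variables: u = Σ c_n exp(-2n²t) sin(nx). From u(x,0) = 2sin(x) + 3sin(4x): c_1=2, c_4=3.
So u(x,t) = 2exp(-2t)sin(x) + 3exp(-32t)sin(4x), and T(x,t) = exp(t)u(x,t).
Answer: T(x, t) = 2exp(-t)sin(x) + 3exp(-31t)sin(4x)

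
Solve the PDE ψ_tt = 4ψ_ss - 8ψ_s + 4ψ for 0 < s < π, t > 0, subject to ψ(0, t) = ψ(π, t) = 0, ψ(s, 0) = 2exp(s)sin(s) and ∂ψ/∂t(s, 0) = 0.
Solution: Substitute ψ = exp(s)u.
Then ψ_s = exp(s)(u_s + u), ψ_ss = exp(s)(u_ss + 2u_s + u), ψ_tt = exp(s)u_tt; substituting and dividing by exp(s), the lower-order terms cancel: u_tt = 4u_ss (standard wave equation).
Data for u: u(s,0) = exp(-s)ψ(s,0) = 2sin(s); u_t(s,0) = exp(-s)ψ_t(s,0) = 0. The boundary conditions carry over: u(0,t) = u(π,t) = 0.
Separating variables: u = Σ [A_n cos(ω_n t) + B_n sin(ω_n t)] sin(ns), ω_n = 2n. From ICs: A_1=2.
So u(s,t) = 2sin(s)cos(2t), and ψ(s,t) = exp(s)u(s,t).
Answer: ψ(s, t) = 2exp(s)sin(s)cos(2t)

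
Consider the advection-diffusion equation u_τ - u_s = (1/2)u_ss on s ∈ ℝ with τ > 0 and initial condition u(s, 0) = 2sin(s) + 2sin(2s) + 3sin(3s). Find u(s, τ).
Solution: Change to a moving frame: let η = s + τ, σ = τ and write u(s,τ) = w(η,σ).
By the chain rule u_τ = w_σ + w_η, u_s = w_η, u_ss = w_ηη.
Then u_τ - u_s = w_σ: the advection term cancels and the PDE becomes the heat equation w_σ = (1/2)w_ηη on η ∈ ℝ.
Initial data: w(η,0) = u(η,0) = 2sin(η) + 2sin(2η) + 3sin(3η).
On η ∈ ℝ each mode satisfies (sin(nη))″ = -n² sin(nη), so exp(-n²σ/2) sin(nη) solves the heat equation; by superposition w(η,σ) = Σ c_n exp(-n²σ/2) sin(nη).
Reading off the coefficients: c_1=2, c_2=2, c_3=3, so w(η,σ) = 2exp(-2σ)sin(2η) + 2exp(-σ/2)sin(η) + 3exp(-9σ/2)sin(3η).
Substituting back η = s + τ, σ = τ: u(s,τ) = w(s + τ, τ).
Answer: u(s, τ) = 2exp(-2τ)sin(2s + 2τ) + 2exp(-τ/2)sin(s + τ) + 3exp(-9τ/2)sin(3s + 3τ)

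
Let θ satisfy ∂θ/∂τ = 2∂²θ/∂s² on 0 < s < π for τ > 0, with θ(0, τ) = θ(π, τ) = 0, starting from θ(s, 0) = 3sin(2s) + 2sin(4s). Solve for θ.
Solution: Separating variables: θ = Σ c_n exp(-2n²τ) sin(ns). From θ(s,0) = 3sin(2s) + 2sin(4s): c_2=3, c_4=2.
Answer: θ(s, τ) = 3exp(-8τ)sin(2s) + 2exp(-32τ)sin(4s)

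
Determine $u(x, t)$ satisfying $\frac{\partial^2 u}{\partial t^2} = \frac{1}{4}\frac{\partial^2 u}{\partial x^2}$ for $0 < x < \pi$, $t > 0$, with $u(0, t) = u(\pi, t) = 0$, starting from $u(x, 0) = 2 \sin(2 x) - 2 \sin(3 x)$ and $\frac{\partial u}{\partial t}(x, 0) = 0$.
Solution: Separating variables: $u = \sum [A_n \cos(\omega_n t) + B_n \sin(\omega_n t)] \sin(nx)$, $\omega_n = n/2$. From ICs: $A_2=2, A_3=-2$.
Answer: $u(x, t) = 2 \sin(2 x) \cos(t) - 2 \sin(3 x) \cos(3 t/2)$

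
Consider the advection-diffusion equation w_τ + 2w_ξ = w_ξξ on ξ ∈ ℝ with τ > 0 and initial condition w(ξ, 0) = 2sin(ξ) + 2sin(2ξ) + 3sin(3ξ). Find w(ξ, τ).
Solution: Moving frame: η = ξ - 2τ, σ = τ, w = u(η,σ), so w_τ = u_σ - 2u_η and w_ξξ = u_ηη.
Hence w_τ + 2w_ξ = u_σ and the PDE becomes the heat equation u_σ = u_ηη on η ∈ ℝ.
Initial data: u(η,0) = w(η,0) = 2sin(η) + 2sin(2η) + 3sin(3η). Each mode sin(nη) decays as exp(-n²σ) on ℝ, so u(η,σ) = Σ c_n exp(-n²σ) sin(nη) with c_1=2, c_2=2, c_3=3: u(η,σ) = 2exp(-σ)sin(η) + 2exp(-4σ)sin(2η) + 3exp(-9σ)sin(3η).
Substituting back: w(ξ,τ) = u(ξ - 2τ, τ).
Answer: w(ξ, τ) = 2exp(-τ)sin(ξ - 2τ) + 2exp(-4τ)sin(2ξ - 4τ) + 3exp(-9τ)sin(3ξ - 6τ)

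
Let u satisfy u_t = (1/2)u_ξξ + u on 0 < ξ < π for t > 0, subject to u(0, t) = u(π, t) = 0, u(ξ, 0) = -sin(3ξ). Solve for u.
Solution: Substitute u = exp(t)w.
Then u_t = exp(t)(w_t + w), u_ξξ = exp(t)w_ξξ; substituting and dividing by exp(t), the lower-order terms cancel: w_t = (1/2)w_ξξ (standard heat equation).
Data for w: w(ξ,0) = u(ξ,0) = -sin(3ξ). The boundary conditions carry over: w(0,t) = w(π,t) = 0.
Separating variables: w = Σ c_n exp(-n²t/2) sin(nξ). From w(ξ,0) = -sin(3ξ): c_3=-1.
So w(ξ,t) = -exp(-9t/2)sin(3ξ), and u(ξ,t) = exp(t)w(ξ,t).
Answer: u(ξ, t) = -exp(-7t/2)sin(3ξ)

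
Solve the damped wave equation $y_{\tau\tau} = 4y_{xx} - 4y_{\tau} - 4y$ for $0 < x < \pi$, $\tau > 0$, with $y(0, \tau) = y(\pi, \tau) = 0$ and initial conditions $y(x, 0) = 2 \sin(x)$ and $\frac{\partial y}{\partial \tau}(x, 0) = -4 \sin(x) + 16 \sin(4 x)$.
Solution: Substitute $y = e^{-2\tau}u$, i.e. $u = e^{2\tau}y$.
By the product rule, $y_{\tau} = e^{-2\tau}(u_{\tau} - 2u)$, $y_{\tau\tau} = e^{-2\tau}(u_{\tau\tau} - 4u_{\tau} + 4u)$, $y_{xx} = e^{-2\tau}u_{xx}$.
Substituting into the PDE and dividing by $e^{-2\tau}$: $u_{\tau\tau} - 4u_{\tau} + 4u = 4u_{xx} - 4(u_{\tau} - 2u) - 4u$.
The lower-order terms cancel, leaving the standard wave equation $u_{\tau\tau} = 4u_{xx}$.
Initial data for $u$: $u(x,0) = y(x,0) = 2 \sin(x)$; $u_{\tau}(x,0) = y_{\tau}(x,0) + 2y(x,0) = 16 \sin(4 x)$. The boundary conditions carry over: $u(0,\tau) = u(\pi,\tau) = 0$.
Solve for $u$:
  Using separation of variables $u = X(x)T(\tau)$:
  Eigenfunctions: $\sin(nx)$, $n = 1, 2, 3, \ldots$
  General solution: $u(x, \tau) = \sum [A_n \cos(2n \tau) + B_n \sin(2n \tau)] \sin(nx)$
  From $u(x,0) = 2 \sin(x)$: $A_1=2$. From $u_{\tau}(x,0) = 16 \sin(4 x)$, using $u_{\tau}(x,0) = \sum \omega_n B_n \sin(nx)$ with $\omega_n = 2n$: $B_4 = 16/8 = 2$.
Hence $u(x,\tau) = 2 \sin(x) \cos(2 \tau) + 2 \sin(4 x) \sin(8 \tau)$.
Transform back: $y(x,\tau) = e^{-2\tau}u(x,\tau)$.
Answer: $y(x, \tau) = 2 e^{-2 \tau} \sin(8 \tau) \sin(4 x) + 2 e^{-2 \tau} \sin(x) \cos(2 \tau)$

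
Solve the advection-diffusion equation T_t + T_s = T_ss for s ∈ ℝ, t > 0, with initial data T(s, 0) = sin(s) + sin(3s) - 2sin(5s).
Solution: Change to a moving frame: let η = s - t, σ = t and write T(s,t) = u(η,σ).
By the chain rule T_t = u_σ - u_η, T_s = u_η, T_ss = u_ηη.
Then T_t + T_s = u_σ: the advection term cancels and the PDE becomes the heat equation u_σ = u_ηη on η ∈ ℝ.
Initial data: u(η,0) = T(η,0) = sin(η) + sin(3η) - 2sin(5η).
On η ∈ ℝ each mode satisfies (sin(nη))″ = -n² sin(nη), so exp(-n²σ) sin(nη) solves the heat equation; by superposition u(η,σ) = Σ c_n exp(-n²σ) sin(nη).
Reading off the coefficients: c_1=1, c_3=1, c_5=-2, so u(η,σ) = exp(-σ)sin(η) + exp(-9σ)sin(3η) - 2exp(-25σ)sin(5η).
Substituting back η = s - t, σ = t: T(s,t) = u(s - t, t).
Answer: T(s, t) = exp(-t)sin(s - t) + exp(-9t)sin(3s - 3t) - 2exp(-25t)sin(5s - 5t)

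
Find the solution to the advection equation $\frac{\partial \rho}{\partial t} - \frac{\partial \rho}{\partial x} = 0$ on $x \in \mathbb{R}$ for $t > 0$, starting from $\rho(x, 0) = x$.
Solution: By characteristics ($dx/dt = -1$), $\rho(x,t) = f(x + t)$ with $f = \rho( \cdot , 0)$.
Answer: $\rho(x, t) = t + x$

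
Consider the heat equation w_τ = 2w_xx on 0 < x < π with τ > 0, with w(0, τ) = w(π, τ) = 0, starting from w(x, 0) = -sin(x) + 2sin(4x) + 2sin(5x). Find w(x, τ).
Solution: Separating variables: w = Σ c_n exp(-2n²τ) sin(nx). From w(x,0) = -sin(x) + 2sin(4x) + 2sin(5x): c_1=-1, c_4=2, c_5=2.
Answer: w(x, τ) = -exp(-2τ)sin(x) + 2exp(-32τ)sin(4x) + 2exp(-50τ)sin(5x)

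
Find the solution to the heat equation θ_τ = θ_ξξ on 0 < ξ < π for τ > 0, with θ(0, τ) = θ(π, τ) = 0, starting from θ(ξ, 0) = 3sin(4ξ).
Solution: Using separation of variables θ = X(ξ)G(τ):
Eigenfunctions: sin(nξ), n = 1, 2, 3, ...
General solution: θ(ξ, τ) = Σ c_n sin(nξ) exp(-n² τ)
Matching θ(ξ,0) = 3sin(4ξ) term by term: c_4=3.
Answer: θ(ξ, τ) = 3exp(-16τ)sin(4ξ)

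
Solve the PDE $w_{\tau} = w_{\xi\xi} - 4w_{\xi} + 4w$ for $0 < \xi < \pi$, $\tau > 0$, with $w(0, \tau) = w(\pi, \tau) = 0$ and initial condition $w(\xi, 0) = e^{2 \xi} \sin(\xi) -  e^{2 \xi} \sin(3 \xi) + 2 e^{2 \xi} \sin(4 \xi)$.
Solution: Substitute $w = e^{2\xi}u$, i.e. $u = e^{-2\xi}w$.
By the product rule, $w_{\xi} = e^{2\xi}(u_{\xi} + 2u)$, $w_{\xi\xi} = e^{2\xi}(u_{\xi\xi} + 4u_{\xi} + 4u)$, $w_{\tau} = e^{2\xi}u_{\tau}$.
Substituting into the PDE and dividing by $e^{2\xi}$: $u_{\tau} = (u_{\xi\xi} + 4u_{\xi} + 4u) - 4(u_{\xi} + 2u) + 4u$.
The lower-order terms cancel, leaving the standard heat equation $u_{\tau} = u_{\xi\xi}$.
Initial data for $u$: $u(\xi,0) = e^{-2\xi}w(\xi,0) = \sin(\xi) - \sin(3 \xi) + 2 \sin(4 \xi)$. The boundary conditions carry over: $u(0,\tau) = u(\pi,\tau) = 0$.
Solve for $u$:
  Using separation of variables $u = X(\xi)T(\tau)$:
  Eigenfunctions: $\sin(n\xi)$, $n = 1, 2, 3, \ldots$
  General solution: $u(\xi, \tau) = \sum c_n \sin(n\xi) e^{-n^2 \tau}$
  Matching $u(\xi,0) = \sin(\xi) - \sin(3 \xi) + 2 \sin(4 \xi)$ term by term: $c_1=1, c_3=-1, c_4=2$.
Hence $u(\xi,\tau) = e^{-\tau} \sin(\xi) - e^{-9 \tau} \sin(3 \xi) + 2 e^{-16 \tau} \sin(4 \xi)$.
Transform back: $w(\xi,\tau) = e^{2\xi}u(\xi,\tau)$.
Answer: $w(\xi, \tau) = e^{-\tau} e^{2 \xi} \sin(\xi) -  e^{-9 \tau} e^{2 \xi} \sin(3 \xi) + 2 e^{-16 \tau} e^{2 \xi} \sin(4 \xi)$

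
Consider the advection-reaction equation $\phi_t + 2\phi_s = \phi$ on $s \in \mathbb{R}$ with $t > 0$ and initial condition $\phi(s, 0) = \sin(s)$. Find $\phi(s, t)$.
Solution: Substitute $\phi = e^{t}u$.
Then $\phi_t = e^{t}(u_t + u)$, $\phi_s = e^{t}u_s$; substituting and dividing by $e^{t}$, the lower-order terms cancel: $u_t + 2u_s = 0$ (standard advection equation).
Data for $u$: $u(s,0) = \phi(s,0) = \sin(s)$.
By characteristics ($ds/dt = 2$), $u(s,t) = f(s - 2t)$ with $f = u( \cdot , 0)$.
So $u(s,t) = \sin(s - 2 t)$, and $\phi(s,t) = e^{t}u(s,t)$.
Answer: $\phi(s, t) = e^{t} \sin(s - 2 t)$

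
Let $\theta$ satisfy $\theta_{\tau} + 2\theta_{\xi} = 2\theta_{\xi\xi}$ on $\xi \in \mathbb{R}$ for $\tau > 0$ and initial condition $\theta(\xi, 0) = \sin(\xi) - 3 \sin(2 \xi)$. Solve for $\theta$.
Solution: Change to a moving frame: let $\eta = \xi - 2\tau$, $\sigma = \tau$ and write $\theta(\xi,\tau) = u(\eta,\sigma)$.
By the chain rule $\theta_{\tau} = u_{\sigma} - 2u_{\eta}$, $\theta_{\xi} = u_{\eta}$, $\theta_{\xi\xi} = u_{\eta\eta}$.
Then $\theta_{\tau} + 2\theta_{\xi} = u_{\sigma}$: the advection term cancels and the PDE becomes the heat equation $u_{\sigma} = 2u_{\eta\eta}$ on $\eta \in \mathbb{R}$.
Initial data: $u(\eta,0) = \theta(\eta,0) = \sin(\eta) - 3 \sin(2 \eta)$.
On $\eta \in \mathbb{R}$ each mode satisfies $(\sin(n\eta))'' = -n^2 \sin(n\eta)$, so $e^{-2n^2\sigma} \sin(n\eta)$ solves the heat equation; by superposition $u(\eta,\sigma) = \sum c_n e^{-2n^2\sigma} \sin(n\eta)$.
Reading off the coefficients: $c_1=1, c_2=-3$, so $u(\eta,\sigma) = e^{-2 \sigma} \sin(\eta) - 3 e^{-8 \sigma} \sin(2 \eta)$.
Substituting back $\eta = \xi - 2\tau$, $\sigma = \tau$: $\theta(\xi,\tau) = u(\xi - 2\tau, \tau)$.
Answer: $\theta(\xi, \tau) = - e^{-2 \tau} \sin(2 \tau - \xi) + 3 e^{-8 \tau} \sin(4 \tau - 2 \xi)$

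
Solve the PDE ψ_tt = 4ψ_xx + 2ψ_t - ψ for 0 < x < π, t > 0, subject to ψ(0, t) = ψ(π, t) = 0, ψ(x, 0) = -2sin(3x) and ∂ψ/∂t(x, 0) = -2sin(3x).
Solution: Substitute ψ = exp(t)u, i.e. u = exp(-t)ψ.
By the product rule, ψ_t = exp(t)(u_t + u), ψ_tt = exp(t)(u_tt + 2u_t + u), ψ_xx = exp(t)u_xx.
Substituting into the PDE and dividing by exp(t): u_tt + 2u_t + u = 4u_xx + 2(u_t + u) - u.
The lower-order terms cancel, leaving the standard wave equation u_tt = 4u_xx.
Initial data for u: u(x,0) = ψ(x,0) = -2sin(3x); u_t(x,0) = ψ_t(x,0) - ψ(x,0) = 0. The boundary conditions carry over: u(0,t) = u(π,t) = 0.
Solve for u:
  Using separation of variables u = X(x)T(t):
  Eigenfunctions: sin(nx), n = 1, 2, 3, ...
  General solution: u(x, t) = Σ [A_n cos(2n t) + B_n sin(2n t)] sin(nx)
  From u(x,0) = -2sin(3x): A_3=-2. From u_t(x,0) = 0: all B_n = 0.
Hence u(x,t) = -2sin(3x)cos(6t).
Transform back: ψ(x,t) = exp(t)u(x,t).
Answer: ψ(x, t) = -2exp(t)sin(3x)cos(6t)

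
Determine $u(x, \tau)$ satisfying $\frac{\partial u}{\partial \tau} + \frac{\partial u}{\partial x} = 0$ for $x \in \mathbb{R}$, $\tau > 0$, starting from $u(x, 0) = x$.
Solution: By characteristics ($dx/d\tau = 1$), $u(x,\tau) = f(x - \tau)$ with $f = u( \cdot , 0)$.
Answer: $u(x, \tau) = - \tau + x$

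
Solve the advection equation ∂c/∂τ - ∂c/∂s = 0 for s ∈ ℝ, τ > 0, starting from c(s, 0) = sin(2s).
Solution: By characteristics (ds/dτ = -1), c(s,τ) = f(s + τ) with f = c(·, 0).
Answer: c(s, τ) = sin(2s + 2τ)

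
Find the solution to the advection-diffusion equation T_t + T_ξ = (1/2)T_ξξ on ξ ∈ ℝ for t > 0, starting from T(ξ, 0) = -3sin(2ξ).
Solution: Moving frame: η = ξ - t, σ = t, T = u(η,σ), so T_t = u_σ - u_η and T_ξξ = u_ηη.
Hence T_t + T_ξ = u_σ and the PDE becomes the heat equation u_σ = (1/2)u_ηη on η ∈ ℝ.
Initial data: u(η,0) = T(η,0) = -3sin(2η). Each mode sin(nη) decays as exp(-n²σ/2) on ℝ, so u(η,σ) = Σ c_n exp(-n²σ/2) sin(nη) with c_2=-3: u(η,σ) = -3exp(-2σ)sin(2η).
Substituting back: T(ξ,t) = u(ξ - t, t).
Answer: T(ξ, t) = 3exp(-2t)sin(2t - 2ξ)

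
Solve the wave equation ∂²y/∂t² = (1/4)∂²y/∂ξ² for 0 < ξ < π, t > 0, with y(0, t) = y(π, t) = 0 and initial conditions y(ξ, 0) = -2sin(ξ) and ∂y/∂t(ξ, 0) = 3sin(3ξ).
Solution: Separating variables: y = Σ [A_n cos(ω_n t) + B_n sin(ω_n t)] sin(nξ), ω_n = n/2. From ICs (B_n = velocity coefficient / ω_n): A_1=-2, B_3=2.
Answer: y(ξ, t) = 2sin(3t/2)sin(3ξ) - 2sin(ξ)cos(t/2)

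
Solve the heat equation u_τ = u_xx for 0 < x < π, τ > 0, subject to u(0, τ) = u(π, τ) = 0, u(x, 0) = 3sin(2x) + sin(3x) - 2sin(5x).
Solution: Using separation of variables u = X(x)T(τ):
Eigenfunctions: sin(nx), n = 1, 2, 3, ...
General solution: u(x, τ) = Σ c_n sin(nx) exp(-n² τ)
Matching u(x,0) = 3sin(2x) + sin(3x) - 2sin(5x) term by term: c_2=3, c_3=1, c_5=-2.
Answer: u(x, τ) = 3exp(-4τ)sin(2x) + exp(-9τ)sin(3x) - 2exp(-25τ)sin(5x)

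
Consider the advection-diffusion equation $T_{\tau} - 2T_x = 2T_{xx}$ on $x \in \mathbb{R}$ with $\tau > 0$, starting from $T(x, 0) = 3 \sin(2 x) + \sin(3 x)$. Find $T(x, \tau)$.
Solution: Change to a moving frame: let $\eta = x + 2\tau$, $\sigma = \tau$ and write $T(x,\tau) = u(\eta,\sigma)$.
By the chain rule $T_{\tau} = u_{\sigma} + 2u_{\eta}$, $T_x = u_{\eta}$, $T_{xx} = u_{\eta\eta}$.
Then $T_{\tau} - 2T_x = u_{\sigma}$: the advection term cancels and the PDE becomes the heat equation $u_{\sigma} = 2u_{\eta\eta}$ on $\eta \in \mathbb{R}$.
Initial data: $u(\eta,0) = T(\eta,0) = 3 \sin(2 \eta) + \sin(3 \eta)$.
On $\eta \in \mathbb{R}$ each mode satisfies $(\sin(n\eta))'' = -n^2 \sin(n\eta)$, so $e^{-2n^2\sigma} \sin(n\eta)$ solves the heat equation; by superposition $u(\eta,\sigma) = \sum c_n e^{-2n^2\sigma} \sin(n\eta)$.
Reading off the coefficients: $c_2=3, c_3=1$, so $u(\eta,\sigma) = 3 e^{-8 \sigma} \sin(2 \eta) + e^{-18 \sigma} \sin(3 \eta)$.
Substituting back $\eta = x + 2\tau$, $\sigma = \tau$: $T(x,\tau) = u(x + 2\tau, \tau)$.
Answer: $T(x, \tau) = 3 e^{-8 \tau} \sin(4 \tau + 2 x) + e^{-18 \tau} \sin(6 \tau + 3 x)$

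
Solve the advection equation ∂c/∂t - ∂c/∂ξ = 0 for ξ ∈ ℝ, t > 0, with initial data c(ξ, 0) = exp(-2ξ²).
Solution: By method of characteristics (waves move left with speed 1):
Along characteristics ξ + t = const, c is constant, so c(ξ,t) = f(ξ + t) with f = c(·, 0).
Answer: c(ξ, t) = exp(-2(t + ξ)²)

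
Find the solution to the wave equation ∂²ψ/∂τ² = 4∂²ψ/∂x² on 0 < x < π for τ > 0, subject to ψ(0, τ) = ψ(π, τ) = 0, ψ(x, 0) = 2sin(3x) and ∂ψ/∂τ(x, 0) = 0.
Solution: Using separation of variables ψ = X(x)T(τ):
Eigenfunctions: sin(nx), n = 1, 2, 3, ...
General solution: ψ(x, τ) = Σ [A_n cos(2n τ) + B_n sin(2n τ)] sin(nx)
From ψ(x,0) = 2sin(3x): A_3=2. From ψ_τ(x,0) = 0: all B_n = 0.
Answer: ψ(x, τ) = 2sin(3x)cos(6τ)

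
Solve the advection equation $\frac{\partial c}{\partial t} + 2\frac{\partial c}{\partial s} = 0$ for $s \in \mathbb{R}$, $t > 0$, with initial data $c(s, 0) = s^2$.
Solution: By characteristics ($ds/dt = 2$), $c(s,t) = f(s - 2t)$ with $f = c( \cdot , 0)$.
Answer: $c(s, t) = s^2 - 4 s t + 4 t^2$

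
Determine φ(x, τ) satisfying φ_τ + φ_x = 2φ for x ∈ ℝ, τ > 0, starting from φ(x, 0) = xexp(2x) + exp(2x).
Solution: Substitute φ = exp(2x)u.
Then φ_x = exp(2x)(u_x + 2u), φ_τ = exp(2x)u_τ; substituting and dividing by exp(2x), the lower-order terms cancel: u_τ + u_x = 0 (standard advection equation).
Data for u: u(x,0) = exp(-2x)φ(x,0) = x + 1.
By characteristics (dx/dτ = 1), u(x,τ) = f(x - τ) with f = u(·, 0).
So u(x,τ) = x - τ + 1, and φ(x,τ) = exp(2x)u(x,τ).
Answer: φ(x, τ) = xexp(2x) - τexp(2x) + exp(2x)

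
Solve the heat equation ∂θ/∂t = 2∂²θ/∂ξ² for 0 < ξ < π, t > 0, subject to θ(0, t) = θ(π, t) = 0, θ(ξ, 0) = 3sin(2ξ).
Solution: Using separation of variables θ = X(ξ)G(t):
Eigenfunctions: sin(nξ), n = 1, 2, 3, ...
General solution: θ(ξ, t) = Σ c_n sin(nξ) exp(-2n² t)
Matching θ(ξ,0) = 3sin(2ξ) term by term: c_2=3.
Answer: θ(ξ, t) = 3exp(-8t)sin(2ξ)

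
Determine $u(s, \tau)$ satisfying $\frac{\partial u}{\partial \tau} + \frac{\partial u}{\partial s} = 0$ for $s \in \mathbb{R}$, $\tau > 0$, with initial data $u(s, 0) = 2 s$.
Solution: By characteristics ($ds/d\tau = 1$), $u(s,\tau) = f(s - \tau)$ with $f = u( \cdot , 0)$.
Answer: $u(s, \tau) = -2 \tau + 2 s$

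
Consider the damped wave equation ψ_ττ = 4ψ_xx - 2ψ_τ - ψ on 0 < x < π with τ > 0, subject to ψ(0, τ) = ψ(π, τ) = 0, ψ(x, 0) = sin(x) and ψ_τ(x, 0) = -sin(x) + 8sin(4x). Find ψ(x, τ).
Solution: Substitute ψ = exp(-τ)u.
Then ψ_τ = exp(-τ)(u_τ - u), ψ_ττ = exp(-τ)(u_ττ - 2u_τ + u), ψ_xx = exp(-τ)u_xx; substituting and dividing by exp(-τ), the lower-order terms cancel: u_ττ = 4u_xx (standard wave equation).
Data for u: u(x,0) = ψ(x,0) = sin(x); u_τ(x,0) = ψ_τ(x,0) + ψ(x,0) = 8sin(4x). The boundary conditions carry over: u(0,τ) = u(π,τ) = 0.
Separating variables: u = Σ [A_n cos(ω_n τ) + B_n sin(ω_n τ)] sin(nx), ω_n = 2n. From ICs (B_n = velocity coefficient / ω_n): A_1=1, B_4=1.
So u(x,τ) = sin(x)cos(2τ) + sin(4x)sin(8τ), and ψ(x,τ) = exp(-τ)u(x,τ).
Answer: ψ(x, τ) = exp(-τ)sin(x)cos(2τ) + exp(-τ)sin(4x)sin(8τ)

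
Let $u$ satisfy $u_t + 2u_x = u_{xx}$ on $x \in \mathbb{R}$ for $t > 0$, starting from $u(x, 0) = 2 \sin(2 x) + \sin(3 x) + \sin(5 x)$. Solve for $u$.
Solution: Change to a moving frame: let $\eta = x - 2t$, $\sigma = t$ and write $u(x,t) = w(\eta,\sigma)$.
By the chain rule $u_t = w_{\sigma} - 2w_{\eta}$, $u_x = w_{\eta}$, $u_{xx} = w_{\eta\eta}$.
Then $u_t + 2u_x = w_{\sigma}$: the advection term cancels and the PDE becomes the heat equation $w_{\sigma} = w_{\eta\eta}$ on $\eta \in \mathbb{R}$.
Initial data: $w(\eta,0) = u(\eta,0) = 2 \sin(2 \eta) + \sin(3 \eta) + \sin(5 \eta)$.
On $\eta \in \mathbb{R}$ each mode satisfies $(\sin(n\eta))'' = -n^2 \sin(n\eta)$, so $e^{-n^2\sigma} \sin(n\eta)$ solves the heat equation; by superposition $w(\eta,\sigma) = \sum c_n e^{-n^2\sigma} \sin(n\eta)$.
Reading off the coefficients: $c_2=2, c_3=1, c_5=1$, so $w(\eta,\sigma) = 2 e^{-4 \sigma} \sin(2 \eta) + e^{-9 \sigma} \sin(3 \eta) + e^{-25 \sigma} \sin(5 \eta)$.
Substituting back $\eta = x - 2t$, $\sigma = t$: $u(x,t) = w(x - 2t, t)$.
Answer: $u(x, t) = -2 e^{-4 t} \sin(4 t - 2 x) -  e^{-9 t} \sin(6 t - 3 x) -  e^{-25 t} \sin(10 t - 5 x)$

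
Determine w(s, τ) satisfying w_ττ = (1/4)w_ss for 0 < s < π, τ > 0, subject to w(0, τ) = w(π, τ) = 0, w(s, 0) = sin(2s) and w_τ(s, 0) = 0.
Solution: Using separation of variables w = X(s)T(τ):
Eigenfunctions: sin(ns), n = 1, 2, 3, ...
General solution: w(s, τ) = Σ [A_n cos(n τ/2) + B_n sin(n τ/2)] sin(ns)
From w(s,0) = sin(2s): A_2=1. From w_τ(s,0) = 0: all B_n = 0.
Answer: w(s, τ) = sin(2s)cos(τ)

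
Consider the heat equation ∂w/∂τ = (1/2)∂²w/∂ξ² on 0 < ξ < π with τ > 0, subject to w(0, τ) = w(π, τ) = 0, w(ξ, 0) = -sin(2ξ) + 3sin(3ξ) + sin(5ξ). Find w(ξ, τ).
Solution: Using separation of variables w = X(ξ)T(τ):
Eigenfunctions: sin(nξ), n = 1, 2, 3, ...
General solution: w(ξ, τ) = Σ c_n sin(nξ) exp(-n² τ/2)
Matching w(ξ,0) = -sin(2ξ) + 3sin(3ξ) + sin(5ξ) term by term: c_2=-1, c_3=3, c_5=1.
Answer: w(ξ, τ) = -exp(-2τ)sin(2ξ) + 3exp(-9τ/2)sin(3ξ) + exp(-25τ/2)sin(5ξ)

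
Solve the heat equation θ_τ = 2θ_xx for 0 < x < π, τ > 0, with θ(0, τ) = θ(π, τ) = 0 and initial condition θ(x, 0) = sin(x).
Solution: Separating variables: θ = Σ c_n exp(-2n²τ) sin(nx). From θ(x,0) = sin(x): c_1=1.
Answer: θ(x, τ) = exp(-2τ)sin(x)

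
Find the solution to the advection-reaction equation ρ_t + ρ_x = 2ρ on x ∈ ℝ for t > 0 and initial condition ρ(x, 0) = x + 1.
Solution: Substitute ρ = exp(2t)u.
Then ρ_t = exp(2t)(u_t + 2u), ρ_x = exp(2t)u_x; substituting and dividing by exp(2t), the lower-order terms cancel: u_t + u_x = 0 (standard advection equation).
Data for u: u(x,0) = ρ(x,0) = x + 1.
By characteristics (dx/dt = 1), u(x,t) = f(x - t) with f = u(·, 0).
So u(x,t) = -t + x + 1, and ρ(x,t) = exp(2t)u(x,t).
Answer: ρ(x, t) = -texp(2t) + xexp(2t) + exp(2t)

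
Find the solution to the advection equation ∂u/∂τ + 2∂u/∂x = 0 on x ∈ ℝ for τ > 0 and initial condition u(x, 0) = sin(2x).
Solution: By method of characteristics (waves move right with speed 2):
Along characteristics x - 2τ = const, u is constant, so u(x,τ) = f(x - 2τ) with f = u(·, 0).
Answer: u(x, τ) = sin(2x - 4τ)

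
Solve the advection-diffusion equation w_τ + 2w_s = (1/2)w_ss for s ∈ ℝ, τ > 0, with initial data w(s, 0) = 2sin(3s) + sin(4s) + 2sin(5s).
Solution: Moving frame: η = s - 2τ, σ = τ, w = u(η,σ), so w_τ = u_σ - 2u_η and w_ss = u_ηη.
Hence w_τ + 2w_s = u_σ and the PDE becomes the heat equation u_σ = (1/2)u_ηη on η ∈ ℝ.
Initial data: u(η,0) = w(η,0) = 2sin(3η) + sin(4η) + 2sin(5η). Each mode sin(nη) decays as exp(-n²σ/2) on ℝ, so u(η,σ) = Σ c_n exp(-n²σ/2) sin(nη) with c_3=2, c_4=1, c_5=2: u(η,σ) = exp(-8σ)sin(4η) + 2exp(-9σ/2)sin(3η) + 2exp(-25σ/2)sin(5η).
Substituting back: w(s,τ) = u(s - 2τ, τ).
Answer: w(s, τ) = exp(-8τ)sin(4s - 8τ) + 2exp(-9τ/2)sin(3s - 6τ) + 2exp(-25τ/2)sin(5s - 10τ)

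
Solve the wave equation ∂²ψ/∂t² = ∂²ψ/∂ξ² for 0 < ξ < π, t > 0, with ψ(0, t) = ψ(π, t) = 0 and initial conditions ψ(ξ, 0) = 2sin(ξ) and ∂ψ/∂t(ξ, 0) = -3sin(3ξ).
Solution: Using separation of variables ψ = X(ξ)T(t):
Eigenfunctions: sin(nξ), n = 1, 2, 3, ...
General solution: ψ(ξ, t) = Σ [A_n cos(n t) + B_n sin(n t)] sin(nξ)
From ψ(ξ,0) = 2sin(ξ): A_1=2. From ψ_t(ξ,0) = -3sin(3ξ), using ψ_t(ξ,0) = Σ ω_n B_n sin(nξ) with ω_n = n: B_3 = (-3)/3 = -1.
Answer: ψ(ξ, t) = -sin(3t)sin(3ξ) + 2sin(ξ)cos(t)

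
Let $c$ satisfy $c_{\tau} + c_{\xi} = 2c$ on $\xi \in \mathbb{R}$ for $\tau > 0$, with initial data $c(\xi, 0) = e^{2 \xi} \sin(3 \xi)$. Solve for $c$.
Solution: Substitute $c = e^{2\xi}u$.
Then $c_{\xi} = e^{2\xi}(u_{\xi} + 2u)$, $c_{\tau} = e^{2\xi}u_{\tau}$; substituting and dividing by $e^{2\xi}$, the lower-order terms cancel: $u_{\tau} + u_{\xi} = 0$ (standard advection equation).
Data for $u$: $u(\xi,0) = e^{-2\xi}c(\xi,0) = \sin(3 \xi)$.
By characteristics ($d\xi/d\tau = 1$), $u(\xi,\tau) = f(\xi - \tau)$ with $f = u( \cdot , 0)$.
So $u(\xi,\tau) = \sin(3 \xi - 3 \tau)$, and $c(\xi,\tau) = e^{2\xi}u(\xi,\tau)$.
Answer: $c(\xi, \tau) = - e^{2 \xi} \sin(3 \tau - 3 \xi)$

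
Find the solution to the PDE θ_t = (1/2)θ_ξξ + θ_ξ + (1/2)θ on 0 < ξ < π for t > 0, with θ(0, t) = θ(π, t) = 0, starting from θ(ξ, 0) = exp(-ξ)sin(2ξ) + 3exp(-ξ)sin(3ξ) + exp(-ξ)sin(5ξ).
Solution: Substitute θ = exp(-ξ)u, i.e. u = exp(ξ)θ.
By the product rule, θ_ξ = exp(-ξ)(u_ξ - u), θ_ξξ = exp(-ξ)(u_ξξ - 2u_ξ + u), θ_t = exp(-ξ)u_t.
Substituting into the PDE and dividing by exp(-ξ): u_t = (1/2)(u_ξξ - 2u_ξ + u) + (u_ξ - u) + (1/2)u.
The lower-order terms cancel, leaving the standard heat equation u_t = (1/2)u_ξξ.
Initial data for u: u(ξ,0) = exp(ξ)θ(ξ,0) = sin(2ξ) + 3sin(3ξ) + sin(5ξ). The boundary conditions carry over: u(0,t) = u(π,t) = 0.
Solve for u:
  Using separation of variables u = X(ξ)G(t):
  Eigenfunctions: sin(nξ), n = 1, 2, 3, ...
  General solution: u(ξ, t) = Σ c_n sin(nξ) exp(-n² t/2)
  Matching u(ξ,0) = sin(2ξ) + 3sin(3ξ) + sin(5ξ) term by term: c_2=1, c_3=3, c_5=1.
Hence u(ξ,t) = exp(-2t)sin(2ξ) + 3exp(-9t/2)sin(3ξ) + exp(-25t/2)sin(5ξ).
Transform back: θ(ξ,t) = exp(-ξ)u(ξ,t).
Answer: θ(ξ, t) = exp(-2t)exp(-ξ)sin(2ξ) + 3exp(-9t/2)exp(-ξ)sin(3ξ) + exp(-25t/2)exp(-ξ)sin(5ξ)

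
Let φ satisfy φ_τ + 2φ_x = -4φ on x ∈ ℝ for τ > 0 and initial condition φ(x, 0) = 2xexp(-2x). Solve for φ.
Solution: Substitute φ = exp(-2x)u.
Then φ_x = exp(-2x)(u_x - 2u), φ_τ = exp(-2x)u_τ; substituting and dividing by exp(-2x), the lower-order terms cancel: u_τ + 2u_x = 0 (standard advection equation).
Data for u: u(x,0) = exp(2x)φ(x,0) = 2x.
By characteristics (dx/dτ = 2), u(x,τ) = f(x - 2τ) with f = u(·, 0).
So u(x,τ) = 2x - 4τ, and φ(x,τ) = exp(-2x)u(x,τ).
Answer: φ(x, τ) = 2xexp(-2x) - 4τexp(-2x)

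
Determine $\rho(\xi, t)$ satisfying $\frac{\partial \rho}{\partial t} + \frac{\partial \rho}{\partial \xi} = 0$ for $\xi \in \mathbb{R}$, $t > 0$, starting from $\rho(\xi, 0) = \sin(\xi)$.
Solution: By method of characteristics (waves move right with speed 1):
Along characteristics $\xi - t =$ const, $\rho$ is constant, so $\rho(\xi,t) = f(\xi - t)$ with $f = \rho( \cdot , 0)$.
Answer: $\rho(\xi, t) = \sin(\xi - t)$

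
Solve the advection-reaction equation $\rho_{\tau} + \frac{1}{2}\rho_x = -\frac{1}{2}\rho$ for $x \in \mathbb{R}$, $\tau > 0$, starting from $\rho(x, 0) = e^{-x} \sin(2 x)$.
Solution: Substitute $\rho = e^{-x}u$, i.e. $u = e^{x}\rho$.
By the product rule, $\rho_x = e^{-x}(u_x - u)$, $\rho_{\tau} = e^{-x}u_{\tau}$.
Substituting into the PDE and dividing by $e^{-x}$: $u_{\tau} + \frac{1}{2}(u_x - u) = -\frac{1}{2}u$.
The lower-order terms cancel, leaving the standard advection equation $u_{\tau} + \frac{1}{2}u_x = 0$.
Initial data for $u$: $u(x,0) = e^{x}\rho(x,0) = \sin(2 x)$.
Solve for $u$:
  By method of characteristics (waves move right with speed 1/2):
  Along characteristics $x - \frac{1}{2}\tau =$ const, $u$ is constant, so $u(x,\tau) = f(x - \frac{1}{2}\tau)$ with $f = u( \cdot , 0)$.
Hence $u(x,\tau) = \sin(2 x - \tau)$.
Transform back: $\rho(x,\tau) = e^{-x}u(x,\tau)$.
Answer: $\rho(x, \tau) = - e^{-x} \sin(\tau - 2 x)$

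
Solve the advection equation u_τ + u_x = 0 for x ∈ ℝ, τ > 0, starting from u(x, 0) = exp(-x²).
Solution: By characteristics (dx/dτ = 1), u(x,τ) = f(x - τ) with f = u(·, 0).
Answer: u(x, τ) = exp(-(x - τ)²)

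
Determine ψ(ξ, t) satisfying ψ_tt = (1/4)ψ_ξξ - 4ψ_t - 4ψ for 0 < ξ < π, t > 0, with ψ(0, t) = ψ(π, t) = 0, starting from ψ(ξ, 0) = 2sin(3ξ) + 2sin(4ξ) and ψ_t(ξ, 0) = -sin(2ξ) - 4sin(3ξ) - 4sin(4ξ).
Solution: Substitute ψ = exp(-2t)u.
Then ψ_t = exp(-2t)(u_t - 2u), ψ_tt = exp(-2t)(u_tt - 4u_t + 4u), ψ_ξξ = exp(-2t)u_ξξ; substituting and dividing by exp(-2t), the lower-order terms cancel: u_tt = (1/4)u_ξξ (standard wave equation).
Data for u: u(ξ,0) = ψ(ξ,0) = 2sin(3ξ) + 2sin(4ξ); u_t(ξ,0) = ψ_t(ξ,0) + 2ψ(ξ,0) = -sin(2ξ). The boundary conditions carry over: u(0,t) = u(π,t) = 0.
Separating variables: u = Σ [A_n cos(ω_n t) + B_n sin(ω_n t)] sin(nξ), ω_n = n/2. From ICs (B_n = velocity coefficient / ω_n): A_3=2, A_4=2, B_2=-1.
So u(ξ,t) = -sin(t)sin(2ξ) + 2sin(3ξ)cos(3t/2) + 2sin(4ξ)cos(2t), and ψ(ξ,t) = exp(-2t)u(ξ,t).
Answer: ψ(ξ, t) = -exp(-2t)sin(t)sin(2ξ) + 2exp(-2t)sin(3ξ)cos(3t/2) + 2exp(-2t)sin(4ξ)cos(2t)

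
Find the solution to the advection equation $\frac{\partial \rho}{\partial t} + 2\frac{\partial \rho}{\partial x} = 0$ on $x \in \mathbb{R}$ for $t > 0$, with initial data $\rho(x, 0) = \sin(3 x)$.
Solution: By characteristics ($dx/dt = 2$), $\rho(x,t) = f(x - 2t)$ with $f = \rho( \cdot , 0)$.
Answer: $\rho(x, t) = - \sin(6 t - 3 x)$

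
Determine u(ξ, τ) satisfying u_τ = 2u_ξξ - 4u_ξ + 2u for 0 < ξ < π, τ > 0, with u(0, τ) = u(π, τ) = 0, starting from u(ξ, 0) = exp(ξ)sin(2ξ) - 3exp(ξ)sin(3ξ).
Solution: Substitute u = exp(ξ)w, i.e. w = exp(-ξ)u.
By the product rule, u_ξ = exp(ξ)(w_ξ + w), u_ξξ = exp(ξ)(w_ξξ + 2w_ξ + w), u_τ = exp(ξ)w_τ.
Substituting into the PDE and dividing by exp(ξ): w_τ = 2(w_ξξ + 2w_ξ + w) - 4(w_ξ + w) + 2w.
The lower-order terms cancel, leaving the standard heat equation w_τ = 2w_ξξ.
Initial data for w: w(ξ,0) = exp(-ξ)u(ξ,0) = sin(2ξ) - 3sin(3ξ). The boundary conditions carry over: w(0,τ) = w(π,τ) = 0.
Solve for w:
  Using separation of variables w = X(ξ)T(τ):
  Eigenfunctions: sin(nξ), n = 1, 2, 3, ...
  General solution: w(ξ, τ) = Σ c_n sin(nξ) exp(-2n² τ)
  Matching w(ξ,0) = sin(2ξ) - 3sin(3ξ) term by term: c_2=1, c_3=-3.
Hence w(ξ,τ) = exp(-8τ)sin(2ξ) - 3exp(-18τ)sin(3ξ).
Transform back: u(ξ,τ) = exp(ξ)w(ξ,τ).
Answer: u(ξ, τ) = exp(ξ)exp(-8τ)sin(2ξ) - 3exp(ξ)exp(-18τ)sin(3ξ)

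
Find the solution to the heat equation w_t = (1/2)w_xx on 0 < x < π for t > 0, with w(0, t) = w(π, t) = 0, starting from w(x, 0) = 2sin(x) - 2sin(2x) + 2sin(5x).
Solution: Separating variables: w = Σ c_n exp(-n²t/2) sin(nx). From w(x,0) = 2sin(x) - 2sin(2x) + 2sin(5x): c_1=2, c_2=-2, c_5=2.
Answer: w(x, t) = -2exp(-2t)sin(2x) + 2exp(-t/2)sin(x) + 2exp(-25t/2)sin(5x)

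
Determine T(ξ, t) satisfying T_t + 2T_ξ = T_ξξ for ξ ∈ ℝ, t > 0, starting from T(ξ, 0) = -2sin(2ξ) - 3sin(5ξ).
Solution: Moving frame: η = ξ - 2t, σ = t, T = u(η,σ), so T_t = u_σ - 2u_η and T_ξξ = u_ηη.
Hence T_t + 2T_ξ = u_σ and the PDE becomes the heat equation u_σ = u_ηη on η ∈ ℝ.
Initial data: u(η,0) = T(η,0) = -2sin(2η) - 3sin(5η). Each mode sin(nη) decays as exp(-n²σ) on ℝ, so u(η,σ) = Σ c_n exp(-n²σ) sin(nη) with c_2=-2, c_5=-3: u(η,σ) = -2exp(-4σ)sin(2η) - 3exp(-25σ)sin(5η).
Substituting back: T(ξ,t) = u(ξ - 2t, t).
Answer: T(ξ, t) = 2exp(-4t)sin(4t - 2ξ) + 3exp(-25t)sin(10t - 5ξ)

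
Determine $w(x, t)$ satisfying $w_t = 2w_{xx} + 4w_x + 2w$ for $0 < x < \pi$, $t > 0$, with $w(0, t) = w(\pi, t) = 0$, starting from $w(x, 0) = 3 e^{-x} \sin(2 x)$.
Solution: Substitute $w = e^{-x}u$, i.e. $u = e^{x}w$.
By the product rule, $w_x = e^{-x}(u_x - u)$, $w_{xx} = e^{-x}(u_{xx} - 2u_x + u)$, $w_t = e^{-x}u_t$.
Substituting into the PDE and dividing by $e^{-x}$: $u_t = 2(u_{xx} - 2u_x + u) + 4(u_x - u) + 2u$.
The lower-order terms cancel, leaving the standard heat equation $u_t = 2u_{xx}$.
Initial data for $u$: $u(x,0) = e^{x}w(x,0) = 3 \sin(2 x)$. The boundary conditions carry over: $u(0,t) = u(\pi,t) = 0$.
Solve for $u$:
  Using separation of variables $u = X(x)T(t)$:
  Eigenfunctions: $\sin(nx)$, $n = 1, 2, 3, \ldots$
  General solution: $u(x, t) = \sum c_n \sin(nx) e^{-2n^2 t}$
  Matching $u(x,0) = 3 \sin(2 x)$ term by term: $c_2=3$.
Hence $u(x,t) = 3 e^{-8 t} \sin(2 x)$.
Transform back: $w(x,t) = e^{-x}u(x,t)$.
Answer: $w(x, t) = 3 e^{-8 t} e^{-x} \sin(2 x)$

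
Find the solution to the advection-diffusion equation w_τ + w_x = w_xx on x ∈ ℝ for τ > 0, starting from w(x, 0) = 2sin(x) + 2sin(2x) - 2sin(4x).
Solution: Moving frame: η = x - τ, σ = τ, w = u(η,σ), so w_τ = u_σ - u_η and w_xx = u_ηη.
Hence w_τ + w_x = u_σ and the PDE becomes the heat equation u_σ = u_ηη on η ∈ ℝ.
Initial data: u(η,0) = w(η,0) = 2sin(η) + 2sin(2η) - 2sin(4η). Each mode sin(nη) decays as exp(-n²σ) on ℝ, so u(η,σ) = Σ c_n exp(-n²σ) sin(nη) with c_1=2, c_2=2, c_4=-2: u(η,σ) = 2exp(-σ)sin(η) + 2exp(-4σ)sin(2η) - 2exp(-16σ)sin(4η).
Substituting back: w(x,τ) = u(x - τ, τ).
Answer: w(x, τ) = 2exp(-τ)sin(x - τ) + 2exp(-4τ)sin(2x - 2τ) - 2exp(-16τ)sin(4x - 4τ)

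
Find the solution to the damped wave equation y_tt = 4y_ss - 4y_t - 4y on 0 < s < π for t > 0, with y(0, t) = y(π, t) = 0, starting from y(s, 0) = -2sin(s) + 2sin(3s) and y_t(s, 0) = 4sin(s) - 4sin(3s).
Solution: Substitute y = exp(-2t)u.
Then y_t = exp(-2t)(u_t - 2u), y_tt = exp(-2t)(u_tt - 4u_t + 4u), y_ss = exp(-2t)u_ss; substituting and dividing by exp(-2t), the lower-order terms cancel: u_tt = 4u_ss (standard wave equation).
Data for u: u(s,0) = y(s,0) = -2sin(s) + 2sin(3s); u_t(s,0) = y_t(s,0) + 2y(s,0) = 0. The boundary conditions carry over: u(0,t) = u(π,t) = 0.
Separating variables: u = Σ [A_n cos(ω_n t) + B_n sin(ω_n t)] sin(ns), ω_n = 2n. From ICs: A_1=-2, A_3=2.
So u(s,t) = -2sin(s)cos(2t) + 2sin(3s)cos(6t), and y(s,t) = exp(-2t)u(s,t).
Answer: y(s, t) = -2exp(-2t)sin(s)cos(2t) + 2exp(-2t)sin(3s)cos(6t)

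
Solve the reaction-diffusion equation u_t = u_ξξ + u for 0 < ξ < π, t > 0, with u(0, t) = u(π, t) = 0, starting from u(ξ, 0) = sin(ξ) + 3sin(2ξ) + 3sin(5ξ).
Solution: Substitute u = exp(t)w.
Then u_t = exp(t)(w_t + w), u_ξξ = exp(t)w_ξξ; substituting and dividing by exp(t), the lower-order terms cancel: w_t = w_ξξ (standard heat equation).
Data for w: w(ξ,0) = u(ξ,0) = sin(ξ) + 3sin(2ξ) + 3sin(5ξ). The boundary conditions carry over: w(0,t) = w(π,t) = 0.
Separating variables: w = Σ c_n exp(-n²t) sin(nξ). From w(ξ,0) = sin(ξ) + 3sin(2ξ) + 3sin(5ξ): c_1=1, c_2=3, c_5=3.
So w(ξ,t) = exp(-t)sin(ξ) + 3exp(-4t)sin(2ξ) + 3exp(-25t)sin(5ξ), and u(ξ,t) = exp(t)w(ξ,t).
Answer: u(ξ, t) = sin(ξ) + 3exp(-3t)sin(2ξ) + 3exp(-24t)sin(5ξ)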